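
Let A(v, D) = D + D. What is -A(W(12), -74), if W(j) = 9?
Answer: 148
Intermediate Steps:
A(v, D) = 2*D
-A(W(12), -74) = -2*(-74) = -1*(-148) = 148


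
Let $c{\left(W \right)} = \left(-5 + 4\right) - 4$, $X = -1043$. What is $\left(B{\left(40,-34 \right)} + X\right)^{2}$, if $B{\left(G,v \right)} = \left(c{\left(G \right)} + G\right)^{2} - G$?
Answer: $20164$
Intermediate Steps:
$c{\left(W \right)} = -5$ ($c{\left(W \right)} = -1 - 4 = -5$)
$B{\left(G,v \right)} = \left(-5 + G\right)^{2} - G$
$\left(B{\left(40,-34 \right)} + X\right)^{2} = \left(\left(\left(-5 + 40\right)^{2} - 40\right) - 1043\right)^{2} = \left(\left(35^{2} - 40\right) - 1043\right)^{2} = \left(\left(1225 - 40\right) - 1043\right)^{2} = \left(1185 - 1043\right)^{2} = 142^{2} = 20164$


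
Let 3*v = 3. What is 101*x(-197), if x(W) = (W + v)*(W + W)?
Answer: 7799624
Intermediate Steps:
v = 1 (v = (1/3)*3 = 1)
x(W) = 2*W*(1 + W) (x(W) = (W + 1)*(W + W) = (1 + W)*(2*W) = 2*W*(1 + W))
101*x(-197) = 101*(2*(-197)*(1 - 197)) = 101*(2*(-197)*(-196)) = 101*77224 = 7799624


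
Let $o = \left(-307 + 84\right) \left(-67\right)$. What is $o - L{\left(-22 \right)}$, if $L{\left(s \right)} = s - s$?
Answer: $14941$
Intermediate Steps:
$L{\left(s \right)} = 0$
$o = 14941$ ($o = \left(-223\right) \left(-67\right) = 14941$)
$o - L{\left(-22 \right)} = 14941 - 0 = 14941 + 0 = 14941$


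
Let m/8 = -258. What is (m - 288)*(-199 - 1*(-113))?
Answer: 202272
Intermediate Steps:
m = -2064 (m = 8*(-258) = -2064)
(m - 288)*(-199 - 1*(-113)) = (-2064 - 288)*(-199 - 1*(-113)) = -2352*(-199 + 113) = -2352*(-86) = 202272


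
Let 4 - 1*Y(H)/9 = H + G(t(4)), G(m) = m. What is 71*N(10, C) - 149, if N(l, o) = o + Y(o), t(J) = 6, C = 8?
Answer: -5971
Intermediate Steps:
Y(H) = -18 - 9*H (Y(H) = 36 - 9*(H + 6) = 36 - 9*(6 + H) = 36 + (-54 - 9*H) = -18 - 9*H)
N(l, o) = -18 - 8*o (N(l, o) = o + (-18 - 9*o) = -18 - 8*o)
71*N(10, C) - 149 = 71*(-18 - 8*8) - 149 = 71*(-18 - 64) - 149 = 71*(-82) - 149 = -5822 - 149 = -5971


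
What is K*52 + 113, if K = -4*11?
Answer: -2175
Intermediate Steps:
K = -44
K*52 + 113 = -44*52 + 113 = -2288 + 113 = -2175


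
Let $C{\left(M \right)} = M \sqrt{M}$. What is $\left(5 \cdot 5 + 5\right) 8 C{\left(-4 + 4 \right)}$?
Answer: $0$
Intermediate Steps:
$C{\left(M \right)} = M^{\frac{3}{2}}$
$\left(5 \cdot 5 + 5\right) 8 C{\left(-4 + 4 \right)} = \left(5 \cdot 5 + 5\right) 8 \left(-4 + 4\right)^{\frac{3}{2}} = \left(25 + 5\right) 8 \cdot 0^{\frac{3}{2}} = 30 \cdot 8 \cdot 0 = 240 \cdot 0 = 0$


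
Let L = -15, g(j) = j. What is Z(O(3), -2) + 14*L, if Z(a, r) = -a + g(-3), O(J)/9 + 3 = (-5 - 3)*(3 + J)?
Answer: 246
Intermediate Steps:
O(J) = -243 - 72*J (O(J) = -27 + 9*((-5 - 3)*(3 + J)) = -27 + 9*(-8*(3 + J)) = -27 + 9*(-24 - 8*J) = -27 + (-216 - 72*J) = -243 - 72*J)
Z(a, r) = -3 - a (Z(a, r) = -a - 3 = -3 - a)
Z(O(3), -2) + 14*L = (-3 - (-243 - 72*3)) + 14*(-15) = (-3 - (-243 - 216)) - 210 = (-3 - 1*(-459)) - 210 = (-3 + 459) - 210 = 456 - 210 = 246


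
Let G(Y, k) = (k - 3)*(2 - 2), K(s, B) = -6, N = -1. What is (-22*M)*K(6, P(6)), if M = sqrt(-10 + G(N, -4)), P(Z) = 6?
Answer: 132*I*sqrt(10) ≈ 417.42*I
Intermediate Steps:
G(Y, k) = 0 (G(Y, k) = (-3 + k)*0 = 0)
M = I*sqrt(10) (M = sqrt(-10 + 0) = sqrt(-10) = I*sqrt(10) ≈ 3.1623*I)
(-22*M)*K(6, P(6)) = -22*I*sqrt(10)*(-6) = 132*I*sqrt(10)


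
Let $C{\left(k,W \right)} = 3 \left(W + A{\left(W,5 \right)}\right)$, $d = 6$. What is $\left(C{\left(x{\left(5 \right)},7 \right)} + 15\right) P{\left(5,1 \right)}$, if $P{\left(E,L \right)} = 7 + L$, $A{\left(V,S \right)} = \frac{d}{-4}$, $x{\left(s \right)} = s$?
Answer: $252$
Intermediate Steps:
$A{\left(V,S \right)} = - \frac{3}{2}$ ($A{\left(V,S \right)} = \frac{6}{-4} = 6 \left(- \frac{1}{4}\right) = - \frac{3}{2}$)
$C{\left(k,W \right)} = - \frac{9}{2} + 3 W$ ($C{\left(k,W \right)} = 3 \left(W - \frac{3}{2}\right) = 3 \left(- \frac{3}{2} + W\right) = - \frac{9}{2} + 3 W$)
$\left(C{\left(x{\left(5 \right)},7 \right)} + 15\right) P{\left(5,1 \right)} = \left(\left(- \frac{9}{2} + 3 \cdot 7\right) + 15\right) \left(7 + 1\right) = \left(\left(- \frac{9}{2} + 21\right) + 15\right) 8 = \left(\frac{33}{2} + 15\right) 8 = \frac{63}{2} \cdot 8 = 252$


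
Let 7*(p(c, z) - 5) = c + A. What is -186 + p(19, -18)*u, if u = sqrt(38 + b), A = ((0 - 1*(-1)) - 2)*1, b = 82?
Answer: -186 + 106*sqrt(30)/7 ≈ -103.06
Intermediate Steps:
A = -1 (A = ((0 + 1) - 2)*1 = (1 - 2)*1 = -1*1 = -1)
p(c, z) = 34/7 + c/7 (p(c, z) = 5 + (c - 1)/7 = 5 + (-1 + c)/7 = 5 + (-1/7 + c/7) = 34/7 + c/7)
u = 2*sqrt(30) (u = sqrt(38 + 82) = sqrt(120) = 2*sqrt(30) ≈ 10.954)
-186 + p(19, -18)*u = -186 + (34/7 + (1/7)*19)*(2*sqrt(30)) = -186 + (34/7 + 19/7)*(2*sqrt(30)) = -186 + 53*(2*sqrt(30))/7 = -186 + 106*sqrt(30)/7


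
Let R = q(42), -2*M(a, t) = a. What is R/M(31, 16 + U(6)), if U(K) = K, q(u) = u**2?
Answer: -3528/31 ≈ -113.81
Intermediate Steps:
M(a, t) = -a/2
R = 1764 (R = 42**2 = 1764)
R/M(31, 16 + U(6)) = 1764/((-1/2*31)) = 1764/(-31/2) = 1764*(-2/31) = -3528/31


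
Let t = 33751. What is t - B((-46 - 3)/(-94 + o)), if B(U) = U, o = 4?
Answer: 3037541/90 ≈ 33750.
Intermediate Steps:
t - B((-46 - 3)/(-94 + o)) = 33751 - (-46 - 3)/(-94 + 4) = 33751 - (-49)/(-90) = 33751 - (-49)*(-1)/90 = 33751 - 1*49/90 = 33751 - 49/90 = 3037541/90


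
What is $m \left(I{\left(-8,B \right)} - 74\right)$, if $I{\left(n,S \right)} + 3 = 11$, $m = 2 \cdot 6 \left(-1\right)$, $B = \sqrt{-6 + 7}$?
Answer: $792$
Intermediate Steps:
$B = 1$ ($B = \sqrt{1} = 1$)
$m = -12$ ($m = 12 \left(-1\right) = -12$)
$I{\left(n,S \right)} = 8$ ($I{\left(n,S \right)} = -3 + 11 = 8$)
$m \left(I{\left(-8,B \right)} - 74\right) = - 12 \left(8 - 74\right) = \left(-12\right) \left(-66\right) = 792$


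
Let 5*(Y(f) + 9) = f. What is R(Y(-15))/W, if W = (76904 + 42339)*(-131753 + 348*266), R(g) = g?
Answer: 12/4672536955 ≈ 2.5682e-9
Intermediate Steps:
Y(f) = -9 + f/5
W = -4672536955 (W = 119243*(-131753 + 92568) = 119243*(-39185) = -4672536955)
R(Y(-15))/W = (-9 + (⅕)*(-15))/(-4672536955) = (-9 - 3)*(-1/4672536955) = -12*(-1/4672536955) = 12/4672536955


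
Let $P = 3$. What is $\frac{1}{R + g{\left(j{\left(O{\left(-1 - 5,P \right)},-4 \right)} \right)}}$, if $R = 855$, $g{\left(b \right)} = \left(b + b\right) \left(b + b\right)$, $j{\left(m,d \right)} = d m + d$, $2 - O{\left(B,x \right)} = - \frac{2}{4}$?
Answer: $\frac{1}{1639} \approx 0.00061013$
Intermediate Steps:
$O{\left(B,x \right)} = \frac{5}{2}$ ($O{\left(B,x \right)} = 2 - - \frac{2}{4} = 2 - \left(-2\right) \frac{1}{4} = 2 - - \frac{1}{2} = 2 + \frac{1}{2} = \frac{5}{2}$)
$j{\left(m,d \right)} = d + d m$
$g{\left(b \right)} = 4 b^{2}$ ($g{\left(b \right)} = 2 b 2 b = 4 b^{2}$)
$\frac{1}{R + g{\left(j{\left(O{\left(-1 - 5,P \right)},-4 \right)} \right)}} = \frac{1}{855 + 4 \left(- 4 \left(1 + \frac{5}{2}\right)\right)^{2}} = \frac{1}{855 + 4 \left(\left(-4\right) \frac{7}{2}\right)^{2}} = \frac{1}{855 + 4 \left(-14\right)^{2}} = \frac{1}{855 + 4 \cdot 196} = \frac{1}{855 + 784} = \frac{1}{1639}$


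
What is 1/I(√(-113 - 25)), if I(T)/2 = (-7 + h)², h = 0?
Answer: 1/98 ≈ 0.010204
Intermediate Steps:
I(T) = 98 (I(T) = 2*(-7 + 0)² = 2*(-7)² = 2*49 = 98)
1/I(√(-113 - 25)) = 1/98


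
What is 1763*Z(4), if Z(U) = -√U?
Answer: -3526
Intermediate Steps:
1763*Z(4) = 1763*(-√4) = 1763*(-1*2) = 1763*(-2) = -3526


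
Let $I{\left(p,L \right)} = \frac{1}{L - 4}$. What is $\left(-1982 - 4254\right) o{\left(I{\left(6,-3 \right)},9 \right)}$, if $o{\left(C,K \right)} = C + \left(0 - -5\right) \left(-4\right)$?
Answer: $\frac{879276}{7} \approx 1.2561 \cdot 10^{5}$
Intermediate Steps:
$I{\left(p,L \right)} = \frac{1}{-4 + L}$
$o{\left(C,K \right)} = -20 + C$ ($o{\left(C,K \right)} = C + \left(0 + 5\right) \left(-4\right) = C + 5 \left(-4\right) = C - 20 = -20 + C$)
$\left(-1982 - 4254\right) o{\left(I{\left(6,-3 \right)},9 \right)} = \left(-1982 - 4254\right) \left(-20 + \frac{1}{-4 - 3}\right) = \left(-1982 - 4254\right) \left(-20 + \frac{1}{-7}\right) = - 6236 \left(-20 - \frac{1}{7}\right) = \left(-6236\right) \left(- \frac{141}{7}\right) = \frac{879276}{7}$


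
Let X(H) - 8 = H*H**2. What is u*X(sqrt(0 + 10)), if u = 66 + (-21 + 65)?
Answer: 880 + 1100*sqrt(10) ≈ 4358.5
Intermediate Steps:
u = 110 (u = 66 + 44 = 110)
X(H) = 8 + H**3 (X(H) = 8 + H*H**2 = 8 + H**3)
u*X(sqrt(0 + 10)) = 110*(8 + (sqrt(0 + 10))**3) = 110*(8 + (sqrt(10))**3) = 110*(8 + 10*sqrt(10)) = 880 + 1100*sqrt(10)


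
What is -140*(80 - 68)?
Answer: -1680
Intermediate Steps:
-140*(80 - 68) = -140*12 = -1680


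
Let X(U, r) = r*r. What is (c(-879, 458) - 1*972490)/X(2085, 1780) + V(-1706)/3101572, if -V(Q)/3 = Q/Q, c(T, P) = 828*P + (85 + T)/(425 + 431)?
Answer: -39377489360337/210298243510720 ≈ -0.18725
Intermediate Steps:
X(U, r) = r²
c(T, P) = 85/856 + 828*P + T/856 (c(T, P) = 828*P + (85 + T)/856 = 828*P + (85 + T)*(1/856) = 828*P + (85/856 + T/856) = 85/856 + 828*P + T/856)
V(Q) = -3 (V(Q) = -3*Q/Q = -3*1 = -3)
(c(-879, 458) - 1*972490)/X(2085, 1780) + V(-1706)/3101572 = ((85/856 + 828*458 + (1/856)*(-879)) - 1*972490)/(1780²) - 3/3101572 = ((85/856 + 379224 - 879/856) - 972490)/3168400 - 3*1/3101572 = (162307475/428 - 972490)*(1/3168400) - 3/3101572 = -253918245/428*1/3168400 - 3/3101572 = -50783649/271215040 - 3/3101572 = -39377489360337/210298243510720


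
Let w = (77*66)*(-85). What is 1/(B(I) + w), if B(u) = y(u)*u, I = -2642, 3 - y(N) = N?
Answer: -1/7420060 ≈ -1.3477e-7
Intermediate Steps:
y(N) = 3 - N
w = -431970 (w = 5082*(-85) = -431970)
B(u) = u*(3 - u) (B(u) = (3 - u)*u = u*(3 - u))
1/(B(I) + w) = 1/(-2642*(3 - 1*(-2642)) - 431970) = 1/(-2642*(3 + 2642) - 431970) = 1/(-2642*2645 - 431970) = 1/(-6988090 - 431970) = 1/(-7420060) = -1/7420060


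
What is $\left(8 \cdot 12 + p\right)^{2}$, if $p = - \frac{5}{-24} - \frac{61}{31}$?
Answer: $\frac{4916113225}{553536} \approx 8881.3$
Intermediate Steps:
$p = - \frac{1309}{744}$ ($p = \left(-5\right) \left(- \frac{1}{24}\right) - \frac{61}{31} = \frac{5}{24} - \frac{61}{31} = - \frac{1309}{744} \approx -1.7594$)
$\left(8 \cdot 12 + p\right)^{2} = \left(8 \cdot 12 - \frac{1309}{744}\right)^{2} = \left(96 - \frac{1309}{744}\right)^{2} = \left(\frac{70115}{744}\right)^{2} = \frac{4916113225}{553536}$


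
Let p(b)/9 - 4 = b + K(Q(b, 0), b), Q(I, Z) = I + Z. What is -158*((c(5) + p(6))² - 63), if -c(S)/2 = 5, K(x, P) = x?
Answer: -2827094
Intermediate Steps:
c(S) = -10 (c(S) = -2*5 = -10)
p(b) = 36 + 18*b (p(b) = 36 + 9*(b + (b + 0)) = 36 + 9*(b + b) = 36 + 9*(2*b) = 36 + 18*b)
-158*((c(5) + p(6))² - 63) = -158*((-10 + (36 + 18*6))² - 63) = -158*((-10 + (36 + 108))² - 63) = -158*((-10 + 144)² - 63) = -158*(134² - 63) = -158*(17956 - 63) = -158*17893 = -2827094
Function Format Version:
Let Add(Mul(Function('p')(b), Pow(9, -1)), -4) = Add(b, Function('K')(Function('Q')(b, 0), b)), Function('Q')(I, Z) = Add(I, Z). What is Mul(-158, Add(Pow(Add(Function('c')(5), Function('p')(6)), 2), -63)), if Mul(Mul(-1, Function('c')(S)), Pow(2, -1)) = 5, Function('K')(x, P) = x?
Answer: -2827094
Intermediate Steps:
Function('c')(S) = -10 (Function('c')(S) = Mul(-2, 5) = -10)
Function('p')(b) = Add(36, Mul(18, b)) (Function('p')(b) = Add(36, Mul(9, Add(b, Add(b, 0)))) = Add(36, Mul(9, Add(b, b))) = Add(36, Mul(9, Mul(2, b))) = Add(36, Mul(18, b)))
Mul(-158, Add(Pow(Add(Function('c')(5), Function('p')(6)), 2), -63)) = Mul(-158, Add(Pow(Add(-10, Add(36, Mul(18, 6))), 2), -63)) = Mul(-158, Add(Pow(Add(-10, Add(36, 108)), 2), -63)) = Mul(-158, Add(Pow(Add(-10, 144), 2), -63)) = Mul(-158, Add(Pow(134, 2), -63)) = Mul(-158, Add(17956, -63)) = Mul(-158, 17893) = -2827094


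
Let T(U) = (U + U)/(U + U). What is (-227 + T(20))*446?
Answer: -100796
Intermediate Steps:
T(U) = 1 (T(U) = (2*U)/((2*U)) = (2*U)*(1/(2*U)) = 1)
(-227 + T(20))*446 = (-227 + 1)*446 = -226*446 = -100796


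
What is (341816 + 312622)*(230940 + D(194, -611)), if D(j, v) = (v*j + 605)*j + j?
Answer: -14821117594296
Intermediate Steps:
D(j, v) = j + j*(605 + j*v) (D(j, v) = (j*v + 605)*j + j = (605 + j*v)*j + j = j*(605 + j*v) + j = j + j*(605 + j*v))
(341816 + 312622)*(230940 + D(194, -611)) = (341816 + 312622)*(230940 + 194*(606 + 194*(-611))) = 654438*(230940 + 194*(606 - 118534)) = 654438*(230940 + 194*(-117928)) = 654438*(230940 - 22878032) = 654438*(-22647092) = -14821117594296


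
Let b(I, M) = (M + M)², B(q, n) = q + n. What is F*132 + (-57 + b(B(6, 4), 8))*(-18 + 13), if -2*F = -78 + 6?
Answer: 3757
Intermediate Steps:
F = 36 (F = -(-78 + 6)/2 = -½*(-72) = 36)
B(q, n) = n + q
b(I, M) = 4*M² (b(I, M) = (2*M)² = 4*M²)
F*132 + (-57 + b(B(6, 4), 8))*(-18 + 13) = 36*132 + (-57 + 4*8²)*(-18 + 13) = 4752 + (-57 + 4*64)*(-5) = 4752 + (-57 + 256)*(-5) = 4752 + 199*(-5) = 4752 - 995 = 3757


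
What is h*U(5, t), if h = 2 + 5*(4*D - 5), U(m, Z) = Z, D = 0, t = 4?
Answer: -92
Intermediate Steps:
h = -23 (h = 2 + 5*(4*0 - 5) = 2 + 5*(0 - 5) = 2 + 5*(-5) = 2 - 25 = -23)
h*U(5, t) = -23*4 = -92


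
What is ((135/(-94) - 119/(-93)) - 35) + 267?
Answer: 2026775/8742 ≈ 231.84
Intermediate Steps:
((135/(-94) - 119/(-93)) - 35) + 267 = ((135*(-1/94) - 119*(-1/93)) - 35) + 267 = ((-135/94 + 119/93) - 35) + 267 = (-1369/8742 - 35) + 267 = -307339/8742 + 267 = 2026775/8742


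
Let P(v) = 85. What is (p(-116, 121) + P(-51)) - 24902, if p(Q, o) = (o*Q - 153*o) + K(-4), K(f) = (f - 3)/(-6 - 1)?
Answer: -57365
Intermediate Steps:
K(f) = 3/7 - f/7 (K(f) = (-3 + f)/(-7) = (-3 + f)*(-⅐) = 3/7 - f/7)
p(Q, o) = 1 - 153*o + Q*o (p(Q, o) = (o*Q - 153*o) + (3/7 - ⅐*(-4)) = (Q*o - 153*o) + (3/7 + 4/7) = (-153*o + Q*o) + 1 = 1 - 153*o + Q*o)
(p(-116, 121) + P(-51)) - 24902 = ((1 - 153*121 - 116*121) + 85) - 24902 = ((1 - 18513 - 14036) + 85) - 24902 = (-32548 + 85) - 24902 = -32463 - 24902 = -57365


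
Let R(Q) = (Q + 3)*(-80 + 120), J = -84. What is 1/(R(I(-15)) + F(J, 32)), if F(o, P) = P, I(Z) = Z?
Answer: -1/448 ≈ -0.0022321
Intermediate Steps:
R(Q) = 120 + 40*Q (R(Q) = (3 + Q)*40 = 120 + 40*Q)
1/(R(I(-15)) + F(J, 32)) = 1/((120 + 40*(-15)) + 32) = 1/((120 - 600) + 32) = 1/(-480 + 32) = 1/(-448) = -1/448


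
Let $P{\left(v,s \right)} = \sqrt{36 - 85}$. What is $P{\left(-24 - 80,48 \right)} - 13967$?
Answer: $-13967 + 7 i \approx -13967.0 + 7.0 i$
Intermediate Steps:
$P{\left(v,s \right)} = 7 i$ ($P{\left(v,s \right)} = \sqrt{-49} = 7 i$)
$P{\left(-24 - 80,48 \right)} - 13967 = 7 i - 13967 = -13967 + 7 i$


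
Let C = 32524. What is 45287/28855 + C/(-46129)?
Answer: 1150564003/1331052295 ≈ 0.86440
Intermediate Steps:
45287/28855 + C/(-46129) = 45287/28855 + 32524/(-46129) = 45287*(1/28855) + 32524*(-1/46129) = 45287/28855 - 32524/46129 = 1150564003/1331052295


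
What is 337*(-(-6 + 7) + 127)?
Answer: 42462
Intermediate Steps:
337*(-(-6 + 7) + 127) = 337*(-1*1 + 127) = 337*(-1 + 127) = 337*126 = 42462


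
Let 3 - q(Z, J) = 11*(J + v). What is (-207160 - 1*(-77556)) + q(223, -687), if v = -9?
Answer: -121945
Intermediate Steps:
q(Z, J) = 102 - 11*J (q(Z, J) = 3 - 11*(J - 9) = 3 - 11*(-9 + J) = 3 - (-99 + 11*J) = 3 + (99 - 11*J) = 102 - 11*J)
(-207160 - 1*(-77556)) + q(223, -687) = (-207160 - 1*(-77556)) + (102 - 11*(-687)) = (-207160 + 77556) + (102 + 7557) = -129604 + 7659 = -121945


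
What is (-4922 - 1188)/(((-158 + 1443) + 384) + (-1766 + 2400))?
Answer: -130/49 ≈ -2.6531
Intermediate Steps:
(-4922 - 1188)/(((-158 + 1443) + 384) + (-1766 + 2400)) = -6110/((1285 + 384) + 634) = -6110/(1669 + 634) = -6110/2303 = -6110*1/2303 = -130/49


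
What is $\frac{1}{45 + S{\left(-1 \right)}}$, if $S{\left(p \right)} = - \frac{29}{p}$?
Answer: $\frac{1}{74} \approx 0.013514$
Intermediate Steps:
$\frac{1}{45 + S{\left(-1 \right)}} = \frac{1}{45 - \frac{29}{-1}} = \frac{1}{45 - -29} = \frac{1}{45 + 29} = \frac{1}{74}$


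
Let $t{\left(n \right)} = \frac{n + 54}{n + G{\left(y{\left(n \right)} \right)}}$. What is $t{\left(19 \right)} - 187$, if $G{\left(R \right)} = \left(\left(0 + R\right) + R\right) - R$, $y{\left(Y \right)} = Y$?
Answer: $- \frac{7033}{38} \approx -185.08$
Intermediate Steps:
$G{\left(R \right)} = R$ ($G{\left(R \right)} = \left(R + R\right) - R = 2 R - R = R$)
$t{\left(n \right)} = \frac{54 + n}{2 n}$ ($t{\left(n \right)} = \frac{n + 54}{n + n} = \frac{54 + n}{2 n}$)
$t{\left(19 \right)} - 187 = \frac{54 + 19}{2 \cdot 19} - 187 = \frac{1}{2} \cdot \frac{1}{19} \cdot 73 - 187 = \frac{73}{38} - 187 = - \frac{7033}{38}$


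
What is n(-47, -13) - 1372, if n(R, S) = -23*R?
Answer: -291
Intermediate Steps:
n(-47, -13) - 1372 = -23*(-47) - 1372 = 1081 - 1372 = -291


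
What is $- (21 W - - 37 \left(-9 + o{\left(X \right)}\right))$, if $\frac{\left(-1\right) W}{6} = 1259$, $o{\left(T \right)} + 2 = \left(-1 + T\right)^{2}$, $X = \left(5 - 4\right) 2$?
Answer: $159004$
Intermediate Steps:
$X = 2$ ($X = 1 \cdot 2 = 2$)
$o{\left(T \right)} = -2 + \left(-1 + T\right)^{2}$
$W = -7554$ ($W = \left(-6\right) 1259 = -7554$)
$- (21 W - - 37 \left(-9 + o{\left(X \right)}\right)) = - (21 \left(-7554\right) - - 37 \left(-9 - \left(2 - \left(-1 + 2\right)^{2}\right)\right)) = - (-158634 - - 37 \left(-9 - \left(2 - 1^{2}\right)\right)) = - (-158634 - - 37 \left(-9 + \left(-2 + 1\right)\right)) = - (-158634 - - 37 \left(-9 - 1\right)) = - (-158634 - \left(-37\right) \left(-10\right)) = - (-158634 - 370) = \left(-1\right) \left(-159004\right) = 159004$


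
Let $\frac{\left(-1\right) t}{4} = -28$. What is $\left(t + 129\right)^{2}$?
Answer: $58081$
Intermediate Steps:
$t = 112$ ($t = \left(-4\right) \left(-28\right) = 112$)
$\left(t + 129\right)^{2} = \left(112 + 129\right)^{2} = 241^{2} = 58081$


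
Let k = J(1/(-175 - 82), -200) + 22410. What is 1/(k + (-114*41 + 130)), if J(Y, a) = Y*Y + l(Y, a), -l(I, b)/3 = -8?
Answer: 66049/1181616611 ≈ 5.5897e-5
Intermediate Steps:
l(I, b) = 24 (l(I, b) = -3*(-8) = 24)
J(Y, a) = 24 + Y² (J(Y, a) = Y*Y + 24 = Y² + 24 = 24 + Y²)
k = 1481743267/66049 (k = (24 + (1/(-175 - 82))²) + 22410 = (24 + (1/(-257))²) + 22410 = (24 + (-1/257)²) + 22410 = (24 + 1/66049) + 22410 = 1585177/66049 + 22410 = 1481743267/66049 ≈ 22434.)
1/(k + (-114*41 + 130)) = 1/(1481743267/66049 + (-114*41 + 130)) = 1/(1481743267/66049 + (-4674 + 130)) = 1/(1481743267/66049 - 4544) = 1/(1181616611/66049) = 66049/1181616611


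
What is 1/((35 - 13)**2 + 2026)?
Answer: 1/2510 ≈ 0.00039841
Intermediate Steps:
1/((35 - 13)**2 + 2026) = 1/(22**2 + 2026) = 1/(484 + 2026) = 1/2510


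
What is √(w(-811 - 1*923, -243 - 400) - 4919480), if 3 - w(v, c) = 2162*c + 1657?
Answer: 2*I*√882742 ≈ 1879.1*I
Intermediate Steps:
w(v, c) = -1654 - 2162*c (w(v, c) = 3 - (2162*c + 1657) = 3 - (1657 + 2162*c) = 3 + (-1657 - 2162*c) = -1654 - 2162*c)
√(w(-811 - 1*923, -243 - 400) - 4919480) = √((-1654 - 2162*(-243 - 400)) - 4919480) = √((-1654 - 2162*(-643)) - 4919480) = √((-1654 + 1390166) - 4919480) = √(1388512 - 4919480) = √(-3530968) = 2*I*√882742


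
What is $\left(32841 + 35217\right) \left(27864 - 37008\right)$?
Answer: $-622322352$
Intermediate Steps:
$\left(32841 + 35217\right) \left(27864 - 37008\right) = 68058 \left(-9144\right) = -622322352$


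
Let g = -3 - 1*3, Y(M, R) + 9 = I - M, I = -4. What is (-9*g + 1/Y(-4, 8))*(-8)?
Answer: -3880/9 ≈ -431.11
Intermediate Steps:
Y(M, R) = -13 - M (Y(M, R) = -9 + (-4 - M) = -13 - M)
g = -6 (g = -3 - 3 = -6)
(-9*g + 1/Y(-4, 8))*(-8) = (-9*(-6) + 1/(-13 - 1*(-4)))*(-8) = (54 + 1/(-13 + 4))*(-8) = (54 + 1/(-9))*(-8) = (54 - 1/9)*(-8) = (485/9)*(-8) = -3880/9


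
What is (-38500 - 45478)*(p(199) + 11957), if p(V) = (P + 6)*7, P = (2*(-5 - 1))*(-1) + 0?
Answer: -1014706174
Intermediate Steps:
P = 12 (P = (2*(-6))*(-1) + 0 = -12*(-1) + 0 = 12 + 0 = 12)
p(V) = 126 (p(V) = (12 + 6)*7 = 18*7 = 126)
(-38500 - 45478)*(p(199) + 11957) = (-38500 - 45478)*(126 + 11957) = -83978*12083 = -1014706174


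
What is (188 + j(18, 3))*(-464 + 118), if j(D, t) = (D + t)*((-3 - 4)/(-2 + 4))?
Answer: -39617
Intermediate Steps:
j(D, t) = -7*D/2 - 7*t/2 (j(D, t) = (D + t)*(-7/2) = -7*D/2 - 7*t/2)
(188 + j(18, 3))*(-464 + 118) = (188 + (-7/2*18 - 7/2*3))*(-464 + 118) = (188 + (-63 - 21/2))*(-346) = (188 - 147/2)*(-346) = (229/2)*(-346) = -39617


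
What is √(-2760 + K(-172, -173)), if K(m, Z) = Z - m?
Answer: I*√2761 ≈ 52.545*I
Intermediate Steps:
√(-2760 + K(-172, -173)) = √(-2760 + (-173 - 1*(-172))) = √(-2760 + (-173 + 172)) = √(-2760 - 1) = √(-2761) = I*√2761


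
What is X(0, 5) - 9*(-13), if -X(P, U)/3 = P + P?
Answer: 117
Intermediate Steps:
X(P, U) = -6*P (X(P, U) = -3*(P + P) = -6*P)
X(0, 5) - 9*(-13) = -6*0 - 9*(-13) = 0 + 117 = 117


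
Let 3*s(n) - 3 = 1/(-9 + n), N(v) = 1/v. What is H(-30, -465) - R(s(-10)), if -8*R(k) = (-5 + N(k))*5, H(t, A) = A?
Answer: -209435/448 ≈ -467.49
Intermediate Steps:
s(n) = 1 + 1/(3*(-9 + n))
R(k) = 25/8 - 5/(8*k) (R(k) = -(-5 + 1/k)*5/8 = -(-25 + 5/k)/8 = 25/8 - 5/(8*k))
H(-30, -465) - R(s(-10)) = -465 - 5*(-1 + 5*((-26/3 - 10)/(-9 - 10)))/(8*((-26/3 - 10)/(-9 - 10))) = -465 - 5*(-1 + 5*(-56/3/(-19)))/(8*(-56/3/(-19))) = -465 - 5*(-1 + 5*(-1/19*(-56/3)))/(8*((-1/19*(-56/3)))) = -465 - 5*(-1 + 5*(56/57))/(8*56/57) = -465 - 5*57*(-1 + 280/57)/(8*56) = -465 - 5*57*223/(8*56*57) = -465 - 1*1115/448 = -465 - 1115/448 = -209435/448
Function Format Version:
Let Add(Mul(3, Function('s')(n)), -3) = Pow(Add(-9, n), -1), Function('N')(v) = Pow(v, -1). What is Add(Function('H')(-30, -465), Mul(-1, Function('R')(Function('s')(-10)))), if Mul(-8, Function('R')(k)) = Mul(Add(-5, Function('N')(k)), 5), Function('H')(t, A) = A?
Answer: Rational(-209435, 448) ≈ -467.49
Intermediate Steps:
Function('s')(n) = Add(1, Mul(Rational(1, 3), Pow(Add(-9, n), -1)))
Function('R')(k) = Add(Rational(25, 8), Mul(Rational(-5, 8), Pow(k, -1))) (Function('R')(k) = Mul(Rational(-1, 8), Mul(Add(-5, Pow(k, -1)), 5)) = Mul(Rational(-1, 8), Add(-25, Mul(5, Pow(k, -1)))) = Add(Rational(25, 8), Mul(Rational(-5, 8), Pow(k, -1))))
Add(Function('H')(-30, -465), Mul(-1, Function('R')(Function('s')(-10)))) = Add(-465, Mul(-1, Mul(Rational(5, 8), Pow(Mul(Pow(Add(-9, -10), -1), Add(Rational(-26, 3), -10)), -1), Add(-1, Mul(5, Mul(Pow(Add(-9, -10), -1), Add(Rational(-26, 3), -10))))))) = Add(-465, Mul(-1, Mul(Rational(5, 8), Pow(Mul(Pow(-19, -1), Rational(-56, 3)), -1), Add(-1, Mul(5, Mul(Pow(-19, -1), Rational(-56, 3))))))) = Add(-465, Mul(-1, Mul(Rational(5, 8), Pow(Mul(Rational(-1, 19), Rational(-56, 3)), -1), Add(-1, Mul(5, Mul(Rational(-1, 19), Rational(-56, 3))))))) = Add(-465, Mul(-1, Mul(Rational(5, 8), Pow(Rational(56, 57), -1), Add(-1, Mul(5, Rational(56, 57)))))) = Add(-465, Mul(-1, Mul(Rational(5, 8), Rational(57, 56), Add(-1, Rational(280, 57))))) = Add(-465, Mul(-1, Mul(Rational(5, 8), Rational(57, 56), Rational(223, 57)))) = Add(-465, Mul(-1, Rational(1115, 448))) = Add(-465, Rational(-1115, 448)) = Rational(-209435, 448)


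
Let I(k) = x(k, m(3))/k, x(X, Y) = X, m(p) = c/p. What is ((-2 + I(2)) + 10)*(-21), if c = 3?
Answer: -189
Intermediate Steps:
m(p) = 3/p
I(k) = 1 (I(k) = k/k = 1)
((-2 + I(2)) + 10)*(-21) = ((-2 + 1) + 10)*(-21) = (-1 + 10)*(-21) = 9*(-21) = -189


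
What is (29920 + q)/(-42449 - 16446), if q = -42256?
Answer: 12336/58895 ≈ 0.20946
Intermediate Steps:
(29920 + q)/(-42449 - 16446) = (29920 - 42256)/(-42449 - 16446) = -12336/(-58895) = -12336*(-1/58895) = 12336/58895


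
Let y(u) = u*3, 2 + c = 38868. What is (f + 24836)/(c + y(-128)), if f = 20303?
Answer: 45139/38482 ≈ 1.1730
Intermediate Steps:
c = 38866 (c = -2 + 38868 = 38866)
y(u) = 3*u
(f + 24836)/(c + y(-128)) = (20303 + 24836)/(38866 + 3*(-128)) = 45139/(38866 - 384) = 45139/38482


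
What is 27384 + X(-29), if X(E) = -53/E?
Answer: 794189/29 ≈ 27386.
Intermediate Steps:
27384 + X(-29) = 27384 - 53/(-29) = 27384 - 53*(-1/29) = 27384 + 53/29 = 794189/29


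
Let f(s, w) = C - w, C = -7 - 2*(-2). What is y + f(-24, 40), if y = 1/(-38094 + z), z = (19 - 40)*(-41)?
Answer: -1601020/37233 ≈ -43.000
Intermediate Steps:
C = -3 (C = -7 + 4 = -3)
f(s, w) = -3 - w
z = 861 (z = -21*(-41) = 861)
y = -1/37233 (y = 1/(-38094 + 861) = 1/(-37233) = -1/37233 ≈ -2.6858e-5)
y + f(-24, 40) = -1/37233 + (-3 - 1*40) = -1/37233 + (-3 - 40) = -1/37233 - 43 = -1601020/37233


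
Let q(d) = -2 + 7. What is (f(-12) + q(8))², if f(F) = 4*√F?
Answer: -167 + 80*I*√3 ≈ -167.0 + 138.56*I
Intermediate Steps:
q(d) = 5
(f(-12) + q(8))² = (4*√(-12) + 5)² = (4*(2*I*√3) + 5)² = (8*I*√3 + 5)² = (5 + 8*I*√3)²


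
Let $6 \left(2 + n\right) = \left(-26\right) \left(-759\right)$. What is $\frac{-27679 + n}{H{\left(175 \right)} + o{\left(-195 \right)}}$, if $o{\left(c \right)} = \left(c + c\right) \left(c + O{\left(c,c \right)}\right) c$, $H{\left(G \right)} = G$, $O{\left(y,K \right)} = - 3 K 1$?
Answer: $- \frac{24392}{29659675} \approx -0.0008224$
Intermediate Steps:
$n = 3287$ ($n = -2 + \frac{\left(-26\right) \left(-759\right)}{6} = -2 + \frac{1}{6} \cdot 19734 = -2 + 3289 = 3287$)
$O{\left(y,K \right)} = - 3 K$
$o{\left(c \right)} = - 4 c^{3}$ ($o{\left(c \right)} = \left(c + c\right) \left(c - 3 c\right) c = 2 c \left(- 2 c\right) c = - 4 c^{2} c = - 4 c^{3}$)
$\frac{-27679 + n}{H{\left(175 \right)} + o{\left(-195 \right)}} = \frac{-27679 + 3287}{175 - 4 \left(-195\right)^{3}} = - \frac{24392}{175 - -29659500} = - \frac{24392}{175 + 29659500} = - \frac{24392}{29659675}$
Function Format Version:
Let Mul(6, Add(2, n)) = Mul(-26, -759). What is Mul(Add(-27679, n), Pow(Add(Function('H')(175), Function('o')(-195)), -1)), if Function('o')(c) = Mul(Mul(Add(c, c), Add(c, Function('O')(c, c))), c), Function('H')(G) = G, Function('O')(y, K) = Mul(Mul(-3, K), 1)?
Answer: Rational(-24392, 29659675) ≈ -0.00082240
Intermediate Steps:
n = 3287 (n = Add(-2, Mul(Rational(1, 6), Mul(-26, -759))) = Add(-2, Mul(Rational(1, 6), 19734)) = Add(-2, 3289) = 3287)
Function('O')(y, K) = Mul(-3, K)
Function('o')(c) = Mul(-4, Pow(c, 3)) (Function('o')(c) = Mul(Mul(Add(c, c), Add(c, Mul(-3, c))), c) = Mul(Mul(Mul(2, c), Mul(-2, c)), c) = Mul(Mul(-4, Pow(c, 2)), c) = Mul(-4, Pow(c, 3)))
Mul(Add(-27679, n), Pow(Add(Function('H')(175), Function('o')(-195)), -1)) = Mul(Add(-27679, 3287), Pow(Add(175, Mul(-4, Pow(-195, 3))), -1)) = Mul(-24392, Pow(Add(175, Mul(-4, -7414875)), -1)) = Mul(-24392, Pow(Add(175, 29659500), -1)) = Mul(-24392, Pow(29659675, -1)) = Mul(-24392, Rational(1, 29659675)) = Rational(-24392, 29659675)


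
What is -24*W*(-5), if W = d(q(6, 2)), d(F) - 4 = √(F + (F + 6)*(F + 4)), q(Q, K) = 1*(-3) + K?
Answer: 480 + 120*√14 ≈ 929.00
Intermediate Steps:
q(Q, K) = -3 + K
d(F) = 4 + √(F + (4 + F)*(6 + F)) (d(F) = 4 + √(F + (F + 6)*(F + 4)) = 4 + √(F + (6 + F)*(4 + F)) = 4 + √(F + (4 + F)*(6 + F)))
W = 4 + √14 (W = 4 + √(24 + (-3 + 2)² + 11*(-3 + 2)) = 4 + √(24 + (-1)² + 11*(-1)) = 4 + √(24 + 1 - 11) = 4 + √14 ≈ 7.7417)
-24*W*(-5) = -24*(4 + √14)*(-5) = (-96 - 24*√14)*(-5) = 480 + 120*√14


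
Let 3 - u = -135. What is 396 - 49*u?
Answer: -6366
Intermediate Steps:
u = 138 (u = 3 - 1*(-135) = 3 + 135 = 138)
396 - 49*u = 396 - 49*138 = 396 - 6762 = -6366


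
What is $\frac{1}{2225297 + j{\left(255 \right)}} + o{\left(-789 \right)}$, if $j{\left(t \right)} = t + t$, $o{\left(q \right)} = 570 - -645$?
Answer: $\frac{2704355506}{2225807} \approx 1215.0$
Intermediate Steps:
$o{\left(q \right)} = 1215$ ($o{\left(q \right)} = 570 + 645 = 1215$)
$j{\left(t \right)} = 2 t$
$\frac{1}{2225297 + j{\left(255 \right)}} + o{\left(-789 \right)} = \frac{1}{2225297 + 2 \cdot 255} + 1215 = \frac{1}{2225297 + 510} + 1215 = \frac{1}{2225807} + 1215 = \frac{2704355506}{2225807}$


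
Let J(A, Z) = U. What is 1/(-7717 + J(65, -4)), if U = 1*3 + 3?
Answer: -1/7711 ≈ -0.00012968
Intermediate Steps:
U = 6 (U = 3 + 3 = 6)
J(A, Z) = 6
1/(-7717 + J(65, -4)) = 1/(-7717 + 6) = 1/(-7711) = -1/7711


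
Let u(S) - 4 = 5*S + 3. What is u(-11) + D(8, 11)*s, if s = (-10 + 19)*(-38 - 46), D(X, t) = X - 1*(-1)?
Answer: -6852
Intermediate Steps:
D(X, t) = 1 + X (D(X, t) = X + 1 = 1 + X)
u(S) = 7 + 5*S (u(S) = 4 + (5*S + 3) = 4 + (3 + 5*S) = 7 + 5*S)
s = -756 (s = 9*(-84) = -756)
u(-11) + D(8, 11)*s = (7 + 5*(-11)) + (1 + 8)*(-756) = (7 - 55) + 9*(-756) = -48 - 6804 = -6852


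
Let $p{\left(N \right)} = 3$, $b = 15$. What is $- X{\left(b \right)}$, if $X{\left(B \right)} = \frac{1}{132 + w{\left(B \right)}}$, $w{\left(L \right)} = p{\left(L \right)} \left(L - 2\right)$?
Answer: $- \frac{1}{171} \approx -0.005848$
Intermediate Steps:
$w{\left(L \right)} = -6 + 3 L$ ($w{\left(L \right)} = 3 \left(L - 2\right) = 3 \left(-2 + L\right) = -6 + 3 L$)
$X{\left(B \right)} = \frac{1}{126 + 3 B}$ ($X{\left(B \right)} = \frac{1}{132 + \left(-6 + 3 B\right)} = \frac{1}{126 + 3 B}$)
$- X{\left(b \right)} = - \frac{1}{3 \left(42 + 15\right)} = - \frac{1}{3 \cdot 57} = \left(-1\right) \frac{1}{171} = - \frac{1}{171}$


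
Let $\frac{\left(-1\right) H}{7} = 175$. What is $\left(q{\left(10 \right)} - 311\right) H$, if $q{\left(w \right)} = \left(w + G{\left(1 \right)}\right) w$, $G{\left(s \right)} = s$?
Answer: $246225$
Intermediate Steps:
$H = -1225$ ($H = \left(-7\right) 175 = -1225$)
$q{\left(w \right)} = w \left(1 + w\right)$ ($q{\left(w \right)} = \left(w + 1\right) w = \left(1 + w\right) w = w \left(1 + w\right)$)
$\left(q{\left(10 \right)} - 311\right) H = \left(10 \left(1 + 10\right) - 311\right) \left(-1225\right) = \left(10 \cdot 11 - 311\right) \left(-1225\right) = \left(110 - 311\right) \left(-1225\right) = \left(-201\right) \left(-1225\right) = 246225$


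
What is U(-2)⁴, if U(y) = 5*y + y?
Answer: 20736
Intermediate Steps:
U(y) = 6*y
U(-2)⁴ = (6*(-2))⁴ = (-12)⁴ = 20736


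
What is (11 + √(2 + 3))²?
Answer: (11 + √5)² ≈ 175.19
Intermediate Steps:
(11 + √(2 + 3))² = (11 + √5)²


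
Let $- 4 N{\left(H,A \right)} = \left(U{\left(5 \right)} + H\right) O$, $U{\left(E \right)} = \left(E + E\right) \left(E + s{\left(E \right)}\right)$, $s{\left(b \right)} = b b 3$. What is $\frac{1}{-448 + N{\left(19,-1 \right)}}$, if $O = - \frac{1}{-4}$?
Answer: $- \frac{16}{7987} \approx -0.0020033$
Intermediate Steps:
$s{\left(b \right)} = 3 b^{2}$ ($s{\left(b \right)} = b^{2} \cdot 3 = 3 b^{2}$)
$U{\left(E \right)} = 2 E \left(E + 3 E^{2}\right)$ ($U{\left(E \right)} = \left(E + E\right) \left(E + 3 E^{2}\right) = 2 E \left(E + 3 E^{2}\right)$)
$O = \frac{1}{4}$ ($O = \left(-1\right) \left(- \frac{1}{4}\right) = \frac{1}{4} \approx 0.25$)
$N{\left(H,A \right)} = -50 - \frac{H}{16}$ ($N{\left(H,A \right)} = - \frac{\left(5^{2} \left(2 + 6 \cdot 5\right) + H\right) \frac{1}{4}}{4} = - \frac{\left(25 \left(2 + 30\right) + H\right) \frac{1}{4}}{4} = - \frac{\left(25 \cdot 32 + H\right) \frac{1}{4}}{4} = - \frac{\left(800 + H\right) \frac{1}{4}}{4} = - \frac{200 + \frac{H}{4}}{4} = -50 - \frac{H}{16}$)
$\frac{1}{-448 + N{\left(19,-1 \right)}} = \frac{1}{-448 - \frac{819}{16}} = \frac{1}{- \frac{7987}{16}} = - \frac{16}{7987}$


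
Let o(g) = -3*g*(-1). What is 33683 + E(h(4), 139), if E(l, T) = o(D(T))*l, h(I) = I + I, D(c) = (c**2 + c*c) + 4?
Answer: 961187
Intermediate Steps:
D(c) = 4 + 2*c**2 (D(c) = (c**2 + c**2) + 4 = 2*c**2 + 4 = 4 + 2*c**2)
o(g) = 3*g (o(g) = -(-3)*g = 3*g)
h(I) = 2*I
E(l, T) = l*(12 + 6*T**2) (E(l, T) = (3*(4 + 2*T**2))*l = (12 + 6*T**2)*l = l*(12 + 6*T**2))
33683 + E(h(4), 139) = 33683 + 6*(2*4)*(2 + 139**2) = 33683 + 6*8*(2 + 19321) = 33683 + 6*8*19323 = 33683 + 927504 = 961187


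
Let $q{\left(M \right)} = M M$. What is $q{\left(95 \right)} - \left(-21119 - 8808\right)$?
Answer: $38952$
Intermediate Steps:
$q{\left(M \right)} = M^{2}$
$q{\left(95 \right)} - \left(-21119 - 8808\right) = 95^{2} - \left(-21119 - 8808\right) = 9025 - \left(-21119 - 8808\right) = 9025 - -29927 = 9025 + 29927 = 38952$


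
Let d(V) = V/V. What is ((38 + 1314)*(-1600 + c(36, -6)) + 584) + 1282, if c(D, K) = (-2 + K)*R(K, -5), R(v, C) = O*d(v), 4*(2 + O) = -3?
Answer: -2131590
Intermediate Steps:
d(V) = 1
O = -11/4 (O = -2 + (1/4)*(-3) = -2 - 3/4 = -11/4 ≈ -2.7500)
R(v, C) = -11/4 (R(v, C) = -11/4*1 = -11/4)
c(D, K) = 11/2 - 11*K/4 (c(D, K) = (-2 + K)*(-11/4) = 11/2 - 11*K/4)
((38 + 1314)*(-1600 + c(36, -6)) + 584) + 1282 = ((38 + 1314)*(-1600 + (11/2 - 11/4*(-6))) + 584) + 1282 = (1352*(-1600 + (11/2 + 33/2)) + 584) + 1282 = (1352*(-1600 + 22) + 584) + 1282 = (1352*(-1578) + 584) + 1282 = (-2133456 + 584) + 1282 = -2132872 + 1282 = -2131590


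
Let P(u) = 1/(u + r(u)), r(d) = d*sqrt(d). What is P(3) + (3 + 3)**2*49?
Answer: 10583/6 + sqrt(3)/6 ≈ 1764.1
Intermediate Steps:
r(d) = d**(3/2)
P(u) = 1/(u + u**(3/2))
P(3) + (3 + 3)**2*49 = 1/(3 + 3**(3/2)) + (3 + 3)**2*49 = 1/(3 + 3*sqrt(3)) + 6**2*49 = 1/(3 + 3*sqrt(3)) + 36*49 = 1/(3 + 3*sqrt(3)) + 1764 = 1764 + 1/(3 + 3*sqrt(3))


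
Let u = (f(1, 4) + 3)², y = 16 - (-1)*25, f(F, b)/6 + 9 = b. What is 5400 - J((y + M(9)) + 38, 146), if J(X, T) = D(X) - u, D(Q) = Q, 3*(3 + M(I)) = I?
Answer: 6050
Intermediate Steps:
M(I) = -3 + I/3
f(F, b) = -54 + 6*b
y = 41 (y = 16 - 1*(-25) = 16 + 25 = 41)
u = 729 (u = ((-54 + 6*4) + 3)² = ((-54 + 24) + 3)² = (-30 + 3)² = (-27)² = 729)
J(X, T) = -729 + X (J(X, T) = X - 1*729 = X - 729 = -729 + X)
5400 - J((y + M(9)) + 38, 146) = 5400 - (-729 + ((41 + (-3 + (⅓)*9)) + 38)) = 5400 - (-729 + ((41 + (-3 + 3)) + 38)) = 5400 - (-729 + ((41 + 0) + 38)) = 5400 - (-729 + (41 + 38)) = 5400 - (-729 + 79) = 5400 - 1*(-650) = 5400 + 650 = 6050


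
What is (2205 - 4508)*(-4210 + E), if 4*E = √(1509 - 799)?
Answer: 9695630 - 2303*√710/4 ≈ 9.6803e+6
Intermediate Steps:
E = √710/4 (E = √(1509 - 799)/4 = √710/4 ≈ 6.6615)
(2205 - 4508)*(-4210 + E) = (2205 - 4508)*(-4210 + √710/4) = -2303*(-4210 + √710/4) = 9695630 - 2303*√710/4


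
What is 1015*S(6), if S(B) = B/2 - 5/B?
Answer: 13195/6 ≈ 2199.2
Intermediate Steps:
S(B) = B/2 - 5/B (S(B) = B*(½) - 5/B = B/2 - 5/B)
1015*S(6) = 1015*((½)*6 - 5/6) = 1015*(3 - 5*⅙) = 1015*(3 - ⅚) = 1015*(13/6) = 13195/6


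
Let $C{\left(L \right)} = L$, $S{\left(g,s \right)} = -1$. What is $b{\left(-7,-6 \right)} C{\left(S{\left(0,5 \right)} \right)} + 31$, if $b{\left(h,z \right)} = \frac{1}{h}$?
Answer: $\frac{218}{7} \approx 31.143$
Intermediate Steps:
$b{\left(-7,-6 \right)} C{\left(S{\left(0,5 \right)} \right)} + 31 = \frac{1}{-7} \left(-1\right) + 31 = \left(- \frac{1}{7}\right) \left(-1\right) + 31 = \frac{1}{7} + 31 = \frac{218}{7}$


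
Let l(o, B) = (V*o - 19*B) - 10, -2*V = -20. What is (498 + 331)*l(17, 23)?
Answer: -229633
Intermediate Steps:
V = 10 (V = -½*(-20) = 10)
l(o, B) = -10 - 19*B + 10*o (l(o, B) = (10*o - 19*B) - 10 = (-19*B + 10*o) - 10 = -10 - 19*B + 10*o)
(498 + 331)*l(17, 23) = (498 + 331)*(-10 - 19*23 + 10*17) = 829*(-10 - 437 + 170) = 829*(-277) = -229633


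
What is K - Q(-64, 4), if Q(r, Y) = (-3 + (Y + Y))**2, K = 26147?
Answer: 26122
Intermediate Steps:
Q(r, Y) = (-3 + 2*Y)**2
K - Q(-64, 4) = 26147 - (-3 + 2*4)**2 = 26147 - (-3 + 8)**2 = 26147 - 1*5**2 = 26147 - 1*25 = 26147 - 25 = 26122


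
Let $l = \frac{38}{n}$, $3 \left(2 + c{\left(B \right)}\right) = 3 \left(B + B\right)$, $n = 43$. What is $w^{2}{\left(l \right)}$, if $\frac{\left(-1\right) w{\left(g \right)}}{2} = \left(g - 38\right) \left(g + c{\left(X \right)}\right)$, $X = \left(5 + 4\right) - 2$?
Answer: $\frac{3127125383424}{3418801} \approx 9.1469 \cdot 10^{5}$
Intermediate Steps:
$X = 7$ ($X = 9 - 2 = 7$)
$c{\left(B \right)} = -2 + 2 B$ ($c{\left(B \right)} = -2 + \frac{3 \left(B + B\right)}{3} = -2 + \frac{3 \cdot 2 B}{3} = -2 + \frac{6 B}{3} = -2 + 2 B$)
$l = \frac{38}{43} \approx 0.88372$
$w{\left(g \right)} = - 2 \left(-38 + g\right) \left(12 + g\right)$ ($w{\left(g \right)} = - 2 \left(g - 38\right) \left(g + \left(-2 + 2 \cdot 7\right)\right) = - 2 \left(-38 + g\right) \left(g + \left(-2 + 14\right)\right) = - 2 \left(-38 + g\right) \left(g + 12\right) = - 2 \left(-38 + g\right) \left(12 + g\right)$)
$w^{2}{\left(l \right)} = \left(912 - 2 \left(\frac{38}{43}\right)^{2} + 52 \cdot \frac{38}{43}\right)^{2} = \left(912 - \frac{2888}{1849} + \frac{1976}{43}\right)^{2} = \left(\frac{1768368}{1849}\right)^{2} = \frac{3127125383424}{3418801}$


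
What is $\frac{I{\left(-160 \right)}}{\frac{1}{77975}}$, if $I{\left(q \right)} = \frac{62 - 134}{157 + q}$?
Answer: $1871400$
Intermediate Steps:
$I{\left(q \right)} = - \frac{72}{157 + q}$
$\frac{I{\left(-160 \right)}}{\frac{1}{77975}} = \frac{\left(-72\right) \frac{1}{157 - 160}}{\frac{1}{77975}} = - \frac{72}{-3} \frac{1}{\frac{1}{77975}} = \left(-72\right) \left(- \frac{1}{3}\right) 77975 = 24 \cdot 77975 = 1871400$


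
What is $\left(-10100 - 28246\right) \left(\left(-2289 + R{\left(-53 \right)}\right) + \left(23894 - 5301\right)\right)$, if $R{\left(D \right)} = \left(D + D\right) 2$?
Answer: $-617063832$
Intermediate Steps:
$R{\left(D \right)} = 4 D$ ($R{\left(D \right)} = 2 D 2 = 4 D$)
$\left(-10100 - 28246\right) \left(\left(-2289 + R{\left(-53 \right)}\right) + \left(23894 - 5301\right)\right) = \left(-10100 - 28246\right) \left(\left(-2289 + 4 \left(-53\right)\right) + \left(23894 - 5301\right)\right) = - 38346 \left(\left(-2289 - 212\right) + 18593\right) = - 38346 \left(-2501 + 18593\right) = \left(-38346\right) 16092 = -617063832$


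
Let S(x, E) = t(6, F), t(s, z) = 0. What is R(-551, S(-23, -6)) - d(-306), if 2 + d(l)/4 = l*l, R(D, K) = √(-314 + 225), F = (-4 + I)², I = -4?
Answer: -374536 + I*√89 ≈ -3.7454e+5 + 9.434*I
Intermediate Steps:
F = 64 (F = (-4 - 4)² = (-8)² = 64)
S(x, E) = 0
R(D, K) = I*√89 (R(D, K) = √(-89) = I*√89)
d(l) = -8 + 4*l² (d(l) = -8 + 4*(l*l) = -8 + 4*l²)
R(-551, S(-23, -6)) - d(-306) = I*√89 - (-8 + 4*(-306)²) = I*√89 - (-8 + 4*93636) = I*√89 - (-8 + 374544) = I*√89 - 1*374536 = I*√89 - 374536 = -374536 + I*√89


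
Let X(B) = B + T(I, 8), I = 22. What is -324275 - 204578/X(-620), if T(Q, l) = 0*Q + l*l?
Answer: -90046161/278 ≈ -3.2391e+5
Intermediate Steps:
T(Q, l) = l² (T(Q, l) = 0 + l² = l²)
X(B) = 64 + B (X(B) = B + 8² = B + 64 = 64 + B)
-324275 - 204578/X(-620) = -324275 - 204578/(64 - 620) = -324275 - 204578/(-556) = -324275 - 204578*(-1)/556 = -324275 - 1*(-102289/278) = -324275 + 102289/278 = -90046161/278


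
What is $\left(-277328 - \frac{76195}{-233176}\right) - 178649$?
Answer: $- \frac{106322816757}{233176} \approx -4.5598 \cdot 10^{5}$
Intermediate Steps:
$\left(-277328 - \frac{76195}{-233176}\right) - 178649 = \left(-277328 - - \frac{76195}{233176}\right) - 178649 = \left(-277328 + \frac{76195}{233176}\right) - 178649 = - \frac{64666157533}{233176} - 178649 = - \frac{106322816757}{233176}$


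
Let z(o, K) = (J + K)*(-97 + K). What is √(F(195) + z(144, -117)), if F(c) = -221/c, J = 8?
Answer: √5248095/15 ≈ 152.72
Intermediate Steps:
z(o, K) = (-97 + K)*(8 + K) (z(o, K) = (8 + K)*(-97 + K) = (-97 + K)*(8 + K))
√(F(195) + z(144, -117)) = √(-221/195 + (-776 + (-117)² - 89*(-117))) = √(-221*1/195 + (-776 + 13689 + 10413)) = √(-17/15 + 23326) = √(349873/15) = √5248095/15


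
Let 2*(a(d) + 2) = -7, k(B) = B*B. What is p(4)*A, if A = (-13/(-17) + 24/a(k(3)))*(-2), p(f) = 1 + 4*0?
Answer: 1346/187 ≈ 7.1979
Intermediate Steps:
k(B) = B**2
a(d) = -11/2 (a(d) = -2 + (1/2)*(-7) = -2 - 7/2 = -11/2)
p(f) = 1 (p(f) = 1 + 0 = 1)
A = 1346/187 (A = (-13/(-17) + 24/(-11/2))*(-2) = (-13*(-1/17) + 24*(-2/11))*(-2) = (13/17 - 48/11)*(-2) = -673/187*(-2) = 1346/187 ≈ 7.1979)
p(4)*A = 1*(1346/187) = 1346/187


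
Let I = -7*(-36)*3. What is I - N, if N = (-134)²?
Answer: -17200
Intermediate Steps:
I = 756 (I = 252*3 = 756)
N = 17956
I - N = 756 - 1*17956 = 756 - 17956 = -17200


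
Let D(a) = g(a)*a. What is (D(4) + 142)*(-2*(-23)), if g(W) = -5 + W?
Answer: 6348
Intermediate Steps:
D(a) = a*(-5 + a) (D(a) = (-5 + a)*a = a*(-5 + a))
(D(4) + 142)*(-2*(-23)) = (4*(-5 + 4) + 142)*(-2*(-23)) = (4*(-1) + 142)*46 = (-4 + 142)*46 = 138*46 = 6348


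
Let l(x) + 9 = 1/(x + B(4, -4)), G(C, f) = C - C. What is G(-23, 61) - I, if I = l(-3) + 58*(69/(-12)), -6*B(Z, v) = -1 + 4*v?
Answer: 697/2 ≈ 348.50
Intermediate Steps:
B(Z, v) = ⅙ - 2*v/3 (B(Z, v) = -(-1 + 4*v)/6 = ⅙ - 2*v/3)
G(C, f) = 0
l(x) = -9 + 1/(17/6 + x) (l(x) = -9 + 1/(x + (⅙ - ⅔*(-4))) = -9 + 1/(x + (⅙ + 8/3)) = -9 + 1/(x + 17/6) = -9 + 1/(17/6 + x))
I = -697/2 (I = 3*(-49 - 18*(-3))/(17 + 6*(-3)) + 58*(69/(-12)) = 3*(-49 + 54)/(17 - 18) + 58*(69*(-1/12)) = 3*5/(-1) + 58*(-23/4) = 3*(-1)*5 - 667/2 = -15 - 667/2 = -697/2 ≈ -348.50)
G(-23, 61) - I = 0 - 1*(-697/2) = 0 + 697/2 = 697/2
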